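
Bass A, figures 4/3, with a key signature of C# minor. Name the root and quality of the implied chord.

The figures 4/3 indicate a seventh chord in second inversion.
In second inversion the root lies a fourth above the bass: a fourth above A in C# minor is D#.
The chord tones are A, C#, D#, F#, giving D# half-diminished seventh.

D# half-diminished seventh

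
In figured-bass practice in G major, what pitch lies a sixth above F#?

Counting 5 letter steps above F# lands on D; in G major, that letter is D.

D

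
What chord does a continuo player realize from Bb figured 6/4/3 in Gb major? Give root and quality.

Eb minor seventh

The figures 6/4/3 indicate a seventh chord in second inversion.
In second inversion the root lies a fourth above the bass: a fourth above Bb in Gb major is Eb.
The chord tones are Bb, Db, Eb, Gb, giving Eb minor seventh.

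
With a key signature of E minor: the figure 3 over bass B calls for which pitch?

Counting 2 letter steps above B lands on D; in E minor, that letter is D.

D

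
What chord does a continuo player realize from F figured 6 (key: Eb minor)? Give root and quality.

Db major

The figures 6 indicate a triad in first inversion.
In first inversion the root lies a sixth above the bass: a sixth above F in Eb minor is Db.
The chord tones are F, Ab, Db, giving Db major.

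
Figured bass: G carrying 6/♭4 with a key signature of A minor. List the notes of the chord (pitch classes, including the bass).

A fourth above G in this key is C, lowered to Cb by the flat.
A sixth above G in this key is E.

G, Cb, E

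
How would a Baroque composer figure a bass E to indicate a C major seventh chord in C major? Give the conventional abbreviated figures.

E is the third of C major seventh, so the chord is in first inversion.
A seventh chord in first inversion is figured 6/5/3, conventionally abbreviated 6/5.

6/5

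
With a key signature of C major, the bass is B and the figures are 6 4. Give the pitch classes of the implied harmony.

A fourth above B in this key is E.
A sixth above B in this key is G.
Together with the bass B, this spells E minor in second inversion.

B, E, G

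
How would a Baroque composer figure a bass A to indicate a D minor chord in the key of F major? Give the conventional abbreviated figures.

6/4

A is the fifth of D minor, so the chord is in second inversion.
A triad in second inversion is figured 6/4, conventionally abbreviated 6/4.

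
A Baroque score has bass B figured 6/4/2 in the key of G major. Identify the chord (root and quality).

The figures 6/4/2 indicate a seventh chord in third inversion.
In third inversion the root lies a second above the bass: a second above B in G major is C.
The chord tones are B, C, E, G, giving C major seventh.

C major seventh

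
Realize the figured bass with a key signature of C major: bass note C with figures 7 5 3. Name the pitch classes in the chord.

A third above C in this key is E.
A fifth above C in this key is G.
A seventh above C in this key is B.
Together with the bass C, this spells C major seventh in root position.

C, E, G, B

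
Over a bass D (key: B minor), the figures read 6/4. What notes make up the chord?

D, G, B

A fourth above D in this key is G.
A sixth above D in this key is B.
Together with the bass D, this spells G major in second inversion.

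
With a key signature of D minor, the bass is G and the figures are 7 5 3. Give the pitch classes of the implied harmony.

G, Bb, D, F

A third above G in this key is Bb.
A fifth above G in this key is D.
A seventh above G in this key is F.
Together with the bass G, this spells G minor seventh in root position.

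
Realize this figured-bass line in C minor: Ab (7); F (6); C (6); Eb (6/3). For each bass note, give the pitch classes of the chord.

Ab, C, Eb, G | F, Ab, D | C, Eb, Ab | Eb, G, C

Ab (7/5/3): Ab, C, Eb, G.
F (6/3): F, Ab, D.
C (6/3): C, Eb, Ab.
Eb (6/3): Eb, G, C.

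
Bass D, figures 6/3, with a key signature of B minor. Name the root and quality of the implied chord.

B minor

The figures 6/3 indicate a triad in first inversion.
In first inversion the root lies a sixth above the bass: a sixth above D in B minor is B.
The chord tones are D, F#, B, giving B minor.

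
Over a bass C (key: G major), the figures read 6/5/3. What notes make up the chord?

C, E, G, A

A third above C in this key is E.
A fifth above C in this key is G.
A sixth above C in this key is A.
Together with the bass C, this spells A minor seventh in first inversion.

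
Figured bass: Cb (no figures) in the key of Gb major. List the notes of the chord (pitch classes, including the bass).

Cb, Eb, Gb

An unfigured bass implies 5/3.
A third above Cb in this key is Eb.
A fifth above Cb in this key is Gb.
Together with the bass Cb, this spells Cb major in root position.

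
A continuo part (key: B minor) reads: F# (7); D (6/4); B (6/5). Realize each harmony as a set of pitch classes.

F#, A, C#, E | D, G, B | B, D, F#, G

F# (7/5/3): F#, A, C#, E.
D (6/4): D, G, B.
B (6/5/3): B, D, F#, G.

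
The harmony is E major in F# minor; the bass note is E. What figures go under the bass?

E is the root of E major, so the chord is in root position.
A triad in root position is figured 5/3, conventionally abbreviated (no figures — root-position triad).

no figures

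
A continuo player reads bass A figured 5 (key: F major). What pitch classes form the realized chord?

A, C, E

The written figures 5 are shorthand for 5/3: the 3 is implied.
A third above A in this key is C.
A fifth above A in this key is E.
Together with the bass A, this spells A minor in root position.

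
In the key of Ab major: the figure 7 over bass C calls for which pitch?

Bb

Counting 6 letter steps above C lands on B; in Ab major, that letter is Bb.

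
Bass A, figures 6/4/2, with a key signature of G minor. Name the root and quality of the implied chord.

The figures 6/4/2 indicate a seventh chord in third inversion.
In third inversion the root lies a second above the bass: a second above A in G minor is Bb.
The chord tones are A, Bb, D, F, giving Bb major seventh.

Bb major seventh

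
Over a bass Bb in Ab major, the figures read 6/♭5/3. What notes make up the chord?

A third above Bb in this key is Db.
A fifth above Bb in this key is F, lowered to Fb by the flat.
A sixth above Bb in this key is G.
Together with the bass Bb, this spells G diminished seventh in first inversion.

Bb, Db, Fb, G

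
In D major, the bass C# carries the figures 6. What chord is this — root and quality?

A major

The figures 6 indicate a triad in first inversion.
In first inversion the root lies a sixth above the bass: a sixth above C# in D major is A.
The chord tones are C#, E, A, giving A major.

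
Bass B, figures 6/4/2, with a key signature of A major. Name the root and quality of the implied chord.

C# minor seventh

The figures 6/4/2 indicate a seventh chord in third inversion.
In third inversion the root lies a second above the bass: a second above B in A major is C#.
The chord tones are B, C#, E, G#, giving C# minor seventh.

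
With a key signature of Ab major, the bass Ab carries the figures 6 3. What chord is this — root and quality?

F minor

The figures 6 3 indicate a triad in first inversion.
In first inversion the root lies a sixth above the bass: a sixth above Ab in Ab major is F.
The chord tones are Ab, C, F, giving F minor.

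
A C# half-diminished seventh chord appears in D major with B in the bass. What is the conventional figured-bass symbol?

B is the seventh of C# half-diminished seventh, so the chord is in third inversion.
A seventh chord in third inversion is figured 6/4/2, conventionally abbreviated 4/2.

4/2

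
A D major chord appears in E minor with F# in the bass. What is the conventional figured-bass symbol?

6

F# is the third of D major, so the chord is in first inversion.
A triad in first inversion is figured 6/3, conventionally abbreviated 6.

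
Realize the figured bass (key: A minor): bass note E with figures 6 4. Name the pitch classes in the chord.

E, A, C

A fourth above E in this key is A.
A sixth above E in this key is C.
Together with the bass E, this spells A minor in second inversion.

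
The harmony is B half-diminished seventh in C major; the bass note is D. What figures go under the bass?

D is the third of B half-diminished seventh, so the chord is in first inversion.
A seventh chord in first inversion is figured 6/5/3, conventionally abbreviated 6/5.

6/5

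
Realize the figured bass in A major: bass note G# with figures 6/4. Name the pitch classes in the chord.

A fourth above G# in this key is C#.
A sixth above G# in this key is E.
Together with the bass G#, this spells C# minor in second inversion.

G#, C#, E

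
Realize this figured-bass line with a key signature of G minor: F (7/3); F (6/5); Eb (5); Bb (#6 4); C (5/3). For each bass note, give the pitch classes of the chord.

F (7/5/3): F, A, C, Eb.
F (6/5/3): F, A, C, D.
Eb (5/3): Eb, G, Bb.
Bb (#6/4): Bb, Eb, G#.
C (5/3): C, Eb, G.

F, A, C, Eb | F, A, C, D | Eb, G, Bb | Bb, Eb, G# | C, Eb, G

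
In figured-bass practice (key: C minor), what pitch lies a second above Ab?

Bb

Counting 1 letter step above Ab lands on B; in C minor, that letter is Bb.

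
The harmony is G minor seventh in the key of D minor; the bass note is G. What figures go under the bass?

7

G is the root of G minor seventh, so the chord is in root position.
A seventh chord in root position is figured 7/5/3, conventionally abbreviated 7.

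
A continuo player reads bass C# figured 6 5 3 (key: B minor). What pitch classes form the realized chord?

C#, E, G, A

A third above C# in this key is E.
A fifth above C# in this key is G.
A sixth above C# in this key is A.
Together with the bass C#, this spells A dominant seventh in first inversion.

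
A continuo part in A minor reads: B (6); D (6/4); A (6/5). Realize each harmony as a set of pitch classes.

B (6/3): B, D, G.
D (6/4): D, G, B.
A (6/5/3): A, C, E, F.

B, D, G | D, G, B | A, C, E, F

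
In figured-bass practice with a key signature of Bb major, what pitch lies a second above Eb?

Counting 1 letter step above Eb lands on F; in Bb major, that letter is F.

F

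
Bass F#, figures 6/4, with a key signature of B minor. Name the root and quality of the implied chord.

The figures 6/4 indicate a triad in second inversion.
In second inversion the root lies a fourth above the bass: a fourth above F# in B minor is B.
The chord tones are F#, B, D, giving B minor.

B minor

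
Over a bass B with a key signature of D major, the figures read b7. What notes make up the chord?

The written figures b7 are shorthand for 7/5/3: the 5/3 are implied.
A third above B in this key is D.
A fifth above B in this key is F#.
A seventh above B in this key is A, lowered to Ab by the flat.

B, D, F#, Ab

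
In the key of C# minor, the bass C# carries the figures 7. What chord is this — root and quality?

C# minor seventh

The figures 7 indicate a seventh chord in root position.
In root position the bass is the root, so the root is C#.
The chord tones are C#, E, G#, B, giving C# minor seventh.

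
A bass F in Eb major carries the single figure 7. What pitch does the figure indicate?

Counting 6 letter steps above F lands on E; in Eb major, that letter is Eb.

Eb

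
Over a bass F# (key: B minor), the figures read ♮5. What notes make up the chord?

F#, A, C

The written figures ♮5 are shorthand for 5/3: the 3 is implied.
A third above F# in this key is A.
A fifth above F# in this key is C#, made natural (C) by the ♮ figure.
Together with the bass F#, this spells F# diminished in root position.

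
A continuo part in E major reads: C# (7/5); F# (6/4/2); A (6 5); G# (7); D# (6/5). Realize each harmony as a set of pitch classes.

C#, E, G#, B | F#, G#, B, D# | A, C#, E, F# | G#, B, D#, F# | D#, F#, A, B

C# (7/5/3): C#, E, G#, B.
F# (6/4/2): F#, G#, B, D#.
A (6/5/3): A, C#, E, F#.
G# (7/5/3): G#, B, D#, F#.
D# (6/5/3): D#, F#, A, B.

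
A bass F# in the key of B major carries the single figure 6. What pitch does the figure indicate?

Counting 5 letter steps above F# lands on D; in B major, that letter is D#.

D#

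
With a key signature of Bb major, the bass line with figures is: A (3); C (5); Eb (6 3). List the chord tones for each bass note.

A, C, Eb | C, Eb, G | Eb, G, C

A (5/3): A, C, Eb.
C (5/3): C, Eb, G.
Eb (6/3): Eb, G, C.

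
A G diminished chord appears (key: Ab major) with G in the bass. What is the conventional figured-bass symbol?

no figures

G is the root of G diminished, so the chord is in root position.
A triad in root position is figured 5/3, conventionally abbreviated (no figures — root-position triad).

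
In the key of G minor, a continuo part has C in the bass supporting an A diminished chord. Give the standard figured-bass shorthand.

6

C is the third of A diminished, so the chord is in first inversion.
A triad in first inversion is figured 6/3, conventionally abbreviated 6.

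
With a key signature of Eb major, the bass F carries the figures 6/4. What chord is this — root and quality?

Bb major

The figures 6/4 indicate a triad in second inversion.
In second inversion the root lies a fourth above the bass: a fourth above F in Eb major is Bb.
The chord tones are F, Bb, D, giving Bb major.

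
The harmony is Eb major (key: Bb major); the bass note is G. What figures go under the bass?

G is the third of Eb major, so the chord is in first inversion.
A triad in first inversion is figured 6/3, conventionally abbreviated 6.

6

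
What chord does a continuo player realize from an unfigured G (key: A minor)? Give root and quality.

An unfigured bass indicates a triad in root position.
In root position the bass is the root, so the root is G.
The chord tones are G, B, D, giving G major.

G major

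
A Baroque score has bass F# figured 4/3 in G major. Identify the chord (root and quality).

The figures 4/3 indicate a seventh chord in second inversion.
In second inversion the root lies a fourth above the bass: a fourth above F# in G major is B.
The chord tones are F#, A, B, D, giving B minor seventh.

B minor seventh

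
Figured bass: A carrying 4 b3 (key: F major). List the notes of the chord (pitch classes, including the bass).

A, Cb, D, F

The written figures 4 b3 are shorthand for 6/4/3: the 6 is implied.
A third above A in this key is C, lowered to Cb by the flat.
A fourth above A in this key is D.
A sixth above A in this key is F.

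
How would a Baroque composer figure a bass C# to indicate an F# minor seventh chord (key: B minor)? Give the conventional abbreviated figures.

4/3

C# is the fifth of F# minor seventh, so the chord is in second inversion.
A seventh chord in second inversion is figured 6/4/3, conventionally abbreviated 4/3.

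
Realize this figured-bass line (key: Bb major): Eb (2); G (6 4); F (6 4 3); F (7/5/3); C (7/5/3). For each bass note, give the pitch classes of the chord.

Eb, F, A, C | G, C, Eb | F, A, Bb, D | F, A, C, Eb | C, Eb, G, Bb

Eb (6/4/2): Eb, F, A, C.
G (6/4): G, C, Eb.
F (6/4/3): F, A, Bb, D.
F (7/5/3): F, A, C, Eb.
C (7/5/3): C, Eb, G, Bb.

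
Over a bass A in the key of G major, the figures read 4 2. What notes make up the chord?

A, B, D, F#

The written figures 4 2 are shorthand for 6/4/2: the 6 is implied.
A second above A in this key is B.
A fourth above A in this key is D.
A sixth above A in this key is F#.
Together with the bass A, this spells B minor seventh in third inversion.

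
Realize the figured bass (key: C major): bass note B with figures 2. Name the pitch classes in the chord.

The written figures 2 are shorthand for 6/4/2: the 6/4 are implied.
A second above B in this key is C.
A fourth above B in this key is E.
A sixth above B in this key is G.
Together with the bass B, this spells C major seventh in third inversion.

B, C, E, G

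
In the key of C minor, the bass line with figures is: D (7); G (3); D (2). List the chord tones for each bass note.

D (7/5/3): D, F, Ab, C.
G (5/3): G, Bb, D.
D (6/4/2): D, Eb, G, Bb.

D, F, Ab, C | G, Bb, D | D, Eb, G, Bb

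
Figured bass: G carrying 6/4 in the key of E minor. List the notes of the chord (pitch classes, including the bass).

G, C, E

A fourth above G in this key is C.
A sixth above G in this key is E.
Together with the bass G, this spells C major in second inversion.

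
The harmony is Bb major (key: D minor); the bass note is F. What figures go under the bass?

6/4

F is the fifth of Bb major, so the chord is in second inversion.
A triad in second inversion is figured 6/4, conventionally abbreviated 6/4.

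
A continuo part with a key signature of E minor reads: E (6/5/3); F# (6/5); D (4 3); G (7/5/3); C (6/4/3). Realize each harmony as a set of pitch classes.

E (6/5/3): E, G, B, C.
F# (6/5/3): F#, A, C, D.
D (6/4/3): D, F#, G, B.
G (7/5/3): G, B, D, F#.
C (6/4/3): C, E, F#, A.

E, G, B, C | F#, A, C, D | D, F#, G, B | G, B, D, F# | C, E, F#, A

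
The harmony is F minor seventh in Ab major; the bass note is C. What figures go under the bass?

C is the fifth of F minor seventh, so the chord is in second inversion.
A seventh chord in second inversion is figured 6/4/3, conventionally abbreviated 4/3.

4/3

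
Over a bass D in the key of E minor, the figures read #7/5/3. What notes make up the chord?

D, F#, A, C#

A third above D in this key is F#.
A fifth above D in this key is A.
A seventh above D in this key is C, raised to C# by the sharp.
Together with the bass D, this spells D major seventh in root position.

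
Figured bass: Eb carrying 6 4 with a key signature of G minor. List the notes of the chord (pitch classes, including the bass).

Eb, A, C

A fourth above Eb in this key is A.
A sixth above Eb in this key is C.
Together with the bass Eb, this spells A diminished in second inversion.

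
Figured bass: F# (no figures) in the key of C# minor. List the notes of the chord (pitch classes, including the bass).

An unfigured bass implies 5/3.
A third above F# in this key is A.
A fifth above F# in this key is C#.
Together with the bass F#, this spells F# minor in root position.

F#, A, C#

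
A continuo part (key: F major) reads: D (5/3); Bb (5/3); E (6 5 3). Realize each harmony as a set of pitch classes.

D (5/3): D, F, A.
Bb (5/3): Bb, D, F.
E (6/5/3): E, G, Bb, C.

D, F, A | Bb, D, F | E, G, Bb, C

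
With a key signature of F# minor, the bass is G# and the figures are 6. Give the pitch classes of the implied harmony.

The written figures 6 are shorthand for 6/3: the 3 is implied.
A third above G# in this key is B.
A sixth above G# in this key is E.
Together with the bass G#, this spells E major in first inversion.

G#, B, E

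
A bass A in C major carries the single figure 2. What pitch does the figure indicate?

Counting 1 letter step above A lands on B; in C major, that letter is B.

B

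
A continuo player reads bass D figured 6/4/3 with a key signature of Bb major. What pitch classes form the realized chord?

A third above D in this key is F.
A fourth above D in this key is G.
A sixth above D in this key is Bb.
Together with the bass D, this spells G minor seventh in second inversion.

D, F, G, Bb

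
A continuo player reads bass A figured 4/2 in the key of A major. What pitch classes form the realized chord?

The written figures 4/2 are shorthand for 6/4/2: the 6 is implied.
A second above A in this key is B.
A fourth above A in this key is D.
A sixth above A in this key is F#.
Together with the bass A, this spells B minor seventh in third inversion.

A, B, D, F#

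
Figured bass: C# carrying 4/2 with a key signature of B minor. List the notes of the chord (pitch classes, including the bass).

The written figures 4/2 are shorthand for 6/4/2: the 6 is implied.
A second above C# in this key is D.
A fourth above C# in this key is F#.
A sixth above C# in this key is A.
Together with the bass C#, this spells D major seventh in third inversion.

C#, D, F#, A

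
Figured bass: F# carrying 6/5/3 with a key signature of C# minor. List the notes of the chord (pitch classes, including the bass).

A third above F# in this key is A.
A fifth above F# in this key is C#.
A sixth above F# in this key is D#.
Together with the bass F#, this spells D# half-diminished seventh in first inversion.

F#, A, C#, D#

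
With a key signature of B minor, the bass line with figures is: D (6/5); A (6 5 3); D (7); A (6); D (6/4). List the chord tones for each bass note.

D, F#, A, B | A, C#, E, F# | D, F#, A, C# | A, C#, F# | D, G, B

D (6/5/3): D, F#, A, B.
A (6/5/3): A, C#, E, F#.
D (7/5/3): D, F#, A, C#.
A (6/3): A, C#, F#.
D (6/4): D, G, B.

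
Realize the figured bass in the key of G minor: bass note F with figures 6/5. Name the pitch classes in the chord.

F, A, C, D

The written figures 6/5 are shorthand for 6/5/3: the 3 is implied.
A third above F in this key is A.
A fifth above F in this key is C.
A sixth above F in this key is D.
Together with the bass F, this spells D minor seventh in first inversion.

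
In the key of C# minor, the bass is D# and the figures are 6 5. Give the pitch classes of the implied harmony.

D#, F#, A, B

The written figures 6 5 are shorthand for 6/5/3: the 3 is implied.
A third above D# in this key is F#.
A fifth above D# in this key is A.
A sixth above D# in this key is B.
Together with the bass D#, this spells B dominant seventh in first inversion.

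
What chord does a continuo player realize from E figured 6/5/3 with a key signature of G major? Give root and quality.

The figures 6/5/3 indicate a seventh chord in first inversion.
In first inversion the root lies a sixth above the bass: a sixth above E in G major is C.
The chord tones are E, G, B, C, giving C major seventh.

C major seventh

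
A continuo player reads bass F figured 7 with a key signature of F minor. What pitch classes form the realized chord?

The written figures 7 are shorthand for 7/5/3: the 5/3 are implied.
A third above F in this key is Ab.
A fifth above F in this key is C.
A seventh above F in this key is Eb.
Together with the bass F, this spells F minor seventh in root position.

F, Ab, C, Eb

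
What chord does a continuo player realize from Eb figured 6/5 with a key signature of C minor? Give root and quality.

The figures 6/5 indicate a seventh chord in first inversion.
In first inversion the root lies a sixth above the bass: a sixth above Eb in C minor is C.
The chord tones are Eb, G, Bb, C, giving C minor seventh.

C minor seventh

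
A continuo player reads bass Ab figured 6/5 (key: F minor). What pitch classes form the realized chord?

The written figures 6/5 are shorthand for 6/5/3: the 3 is implied.
A third above Ab in this key is C.
A fifth above Ab in this key is Eb.
A sixth above Ab in this key is F.
Together with the bass Ab, this spells F minor seventh in first inversion.

Ab, C, Eb, F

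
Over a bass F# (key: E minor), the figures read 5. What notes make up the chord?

F#, A, C

The written figures 5 are shorthand for 5/3: the 3 is implied.
A third above F# in this key is A.
A fifth above F# in this key is C.
Together with the bass F#, this spells F# diminished in root position.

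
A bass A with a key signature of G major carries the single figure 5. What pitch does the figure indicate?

Counting 4 letter steps above A lands on E; in G major, that letter is E.

E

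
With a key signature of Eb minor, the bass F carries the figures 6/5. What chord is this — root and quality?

The figures 6/5 indicate a seventh chord in first inversion.
In first inversion the root lies a sixth above the bass: a sixth above F in Eb minor is Db.
The chord tones are F, Ab, Cb, Db, giving Db dominant seventh.

Db dominant seventh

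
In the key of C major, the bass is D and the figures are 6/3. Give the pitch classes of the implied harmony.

A third above D in this key is F.
A sixth above D in this key is B.
Together with the bass D, this spells B diminished in first inversion.

D, F, B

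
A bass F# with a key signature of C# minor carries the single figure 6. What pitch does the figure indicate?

D#

Counting 5 letter steps above F# lands on D; in C# minor, that letter is D#.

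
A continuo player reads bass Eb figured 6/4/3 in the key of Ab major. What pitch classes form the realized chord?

A third above Eb in this key is G.
A fourth above Eb in this key is Ab.
A sixth above Eb in this key is C.
Together with the bass Eb, this spells Ab major seventh in second inversion.

Eb, G, Ab, C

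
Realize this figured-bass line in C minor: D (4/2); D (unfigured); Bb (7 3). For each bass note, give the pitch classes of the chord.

D, Eb, G, Bb | D, F, Ab | Bb, D, F, Ab

D (6/4/2): D, Eb, G, Bb.
D (5/3): D, F, Ab.
Bb (7/5/3): Bb, D, F, Ab.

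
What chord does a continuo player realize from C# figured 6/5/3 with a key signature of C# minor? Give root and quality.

A major seventh

The figures 6/5/3 indicate a seventh chord in first inversion.
In first inversion the root lies a sixth above the bass: a sixth above C# in C# minor is A.
The chord tones are C#, E, G#, A, giving A major seventh.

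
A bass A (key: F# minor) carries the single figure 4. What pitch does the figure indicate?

Counting 3 letter steps above A lands on D; in F# minor, that letter is D.

D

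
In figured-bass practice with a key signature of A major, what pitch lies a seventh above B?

Counting 6 letter steps above B lands on A; in A major, that letter is A.

A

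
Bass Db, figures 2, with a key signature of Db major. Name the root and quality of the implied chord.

The figures 2 indicate a seventh chord in third inversion.
In third inversion the root lies a second above the bass: a second above Db in Db major is Eb.
The chord tones are Db, Eb, Gb, Bb, giving Eb minor seventh.

Eb minor seventh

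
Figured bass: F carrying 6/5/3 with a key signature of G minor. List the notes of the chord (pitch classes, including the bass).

A third above F in this key is A.
A fifth above F in this key is C.
A sixth above F in this key is D.
Together with the bass F, this spells D minor seventh in first inversion.

F, A, C, D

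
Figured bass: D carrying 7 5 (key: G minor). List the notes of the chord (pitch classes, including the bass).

The written figures 7 5 are shorthand for 7/5/3: the 3 is implied.
A third above D in this key is F.
A fifth above D in this key is A.
A seventh above D in this key is C.
Together with the bass D, this spells D minor seventh in root position.

D, F, A, C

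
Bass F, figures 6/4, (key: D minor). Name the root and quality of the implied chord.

The figures 6/4 indicate a triad in second inversion.
In second inversion the root lies a fourth above the bass: a fourth above F in D minor is Bb.
The chord tones are F, Bb, D, giving Bb major.

Bb major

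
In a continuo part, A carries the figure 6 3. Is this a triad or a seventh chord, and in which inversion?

Intervals of 6/3 above the bass form a triad; the bass is the third, so this is first inversion.

triad, first inversion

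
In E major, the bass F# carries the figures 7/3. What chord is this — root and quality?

The figures 7/3 indicate a seventh chord in root position.
In root position the bass is the root, so the root is F#.
The chord tones are F#, A, C#, E, giving F# minor seventh.

F# minor seventh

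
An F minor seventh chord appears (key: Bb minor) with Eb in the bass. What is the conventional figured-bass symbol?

4/2

Eb is the seventh of F minor seventh, so the chord is in third inversion.
A seventh chord in third inversion is figured 6/4/2, conventionally abbreviated 4/2.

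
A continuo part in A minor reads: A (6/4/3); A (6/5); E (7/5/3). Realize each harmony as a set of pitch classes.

A (6/4/3): A, C, D, F.
A (6/5/3): A, C, E, F.
E (7/5/3): E, G, B, D.

A, C, D, F | A, C, E, F | E, G, B, D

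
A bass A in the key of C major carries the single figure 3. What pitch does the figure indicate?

Counting 2 letter steps above A lands on C; in C major, that letter is C.

C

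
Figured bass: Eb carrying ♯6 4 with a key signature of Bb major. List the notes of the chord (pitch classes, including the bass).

Eb, A, C#

A fourth above Eb in this key is A.
A sixth above Eb in this key is C, raised to C# by the sharp.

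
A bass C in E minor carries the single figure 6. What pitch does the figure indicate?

A

Counting 5 letter steps above C lands on A; in E minor, that letter is A.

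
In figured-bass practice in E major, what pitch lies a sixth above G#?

E

Counting 5 letter steps above G# lands on E; in E major, that letter is E.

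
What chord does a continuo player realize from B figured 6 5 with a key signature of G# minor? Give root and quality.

The figures 6 5 indicate a seventh chord in first inversion.
In first inversion the root lies a sixth above the bass: a sixth above B in G# minor is G#.
The chord tones are B, D#, F#, G#, giving G# minor seventh.

G# minor seventh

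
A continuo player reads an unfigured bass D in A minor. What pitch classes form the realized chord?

D, F, A

An unfigured bass implies 5/3.
A third above D in this key is F.
A fifth above D in this key is A.
Together with the bass D, this spells D minor in root position.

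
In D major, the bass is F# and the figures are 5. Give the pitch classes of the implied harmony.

F#, A, C#

The written figures 5 are shorthand for 5/3: the 3 is implied.
A third above F# in this key is A.
A fifth above F# in this key is C#.
Together with the bass F#, this spells F# minor in root position.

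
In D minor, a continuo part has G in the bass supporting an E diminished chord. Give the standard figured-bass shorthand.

6

G is the third of E diminished, so the chord is in first inversion.
A triad in first inversion is figured 6/3, conventionally abbreviated 6.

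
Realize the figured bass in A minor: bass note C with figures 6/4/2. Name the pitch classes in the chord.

C, D, F, A

A second above C in this key is D.
A fourth above C in this key is F.
A sixth above C in this key is A.
Together with the bass C, this spells D minor seventh in third inversion.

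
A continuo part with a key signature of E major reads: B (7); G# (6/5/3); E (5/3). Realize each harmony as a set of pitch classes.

B, D#, F#, A | G#, B, D#, E | E, G#, B

B (7/5/3): B, D#, F#, A.
G# (6/5/3): G#, B, D#, E.
E (5/3): E, G#, B.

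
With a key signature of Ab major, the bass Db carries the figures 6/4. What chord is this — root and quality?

G diminished

The figures 6/4 indicate a triad in second inversion.
In second inversion the root lies a fourth above the bass: a fourth above Db in Ab major is G.
The chord tones are Db, G, Bb, giving G diminished.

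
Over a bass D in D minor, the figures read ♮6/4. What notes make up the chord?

A fourth above D in this key is G.
A sixth above D in this key is Bb, made natural (B) by the ♮ figure.
Together with the bass D, this spells G major in second inversion.

D, G, B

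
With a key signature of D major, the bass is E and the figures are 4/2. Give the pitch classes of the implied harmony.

The written figures 4/2 are shorthand for 6/4/2: the 6 is implied.
A second above E in this key is F#.
A fourth above E in this key is A.
A sixth above E in this key is C#.
Together with the bass E, this spells F# minor seventh in third inversion.

E, F#, A, C#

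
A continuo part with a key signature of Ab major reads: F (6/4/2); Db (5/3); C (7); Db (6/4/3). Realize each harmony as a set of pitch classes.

F, G, Bb, Db | Db, F, Ab | C, Eb, G, Bb | Db, F, G, Bb

F (6/4/2): F, G, Bb, Db.
Db (5/3): Db, F, Ab.
C (7/5/3): C, Eb, G, Bb.
Db (6/4/3): Db, F, G, Bb.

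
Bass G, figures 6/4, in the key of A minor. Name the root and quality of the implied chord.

The figures 6/4 indicate a triad in second inversion.
In second inversion the root lies a fourth above the bass: a fourth above G in A minor is C.
The chord tones are G, C, E, giving C major.

C major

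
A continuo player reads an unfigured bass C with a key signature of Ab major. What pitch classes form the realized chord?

C, Eb, G

An unfigured bass implies 5/3.
A third above C in this key is Eb.
A fifth above C in this key is G.
Together with the bass C, this spells C minor in root position.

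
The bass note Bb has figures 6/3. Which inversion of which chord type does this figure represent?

triad, first inversion

Intervals of 6/3 above the bass form a triad; the bass is the third, so this is first inversion.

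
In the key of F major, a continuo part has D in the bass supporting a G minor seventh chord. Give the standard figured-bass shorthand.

4/3

D is the fifth of G minor seventh, so the chord is in second inversion.
A seventh chord in second inversion is figured 6/4/3, conventionally abbreviated 4/3.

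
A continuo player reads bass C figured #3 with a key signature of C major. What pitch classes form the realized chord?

C, E#, G

The written figures #3 are shorthand for 5/3: the 5 is implied.
A third above C in this key is E, raised to E# by the sharp.
A fifth above C in this key is G.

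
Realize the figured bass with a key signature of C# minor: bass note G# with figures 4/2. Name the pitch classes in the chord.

The written figures 4/2 are shorthand for 6/4/2: the 6 is implied.
A second above G# in this key is A.
A fourth above G# in this key is C#.
A sixth above G# in this key is E.
Together with the bass G#, this spells A major seventh in third inversion.

G#, A, C#, E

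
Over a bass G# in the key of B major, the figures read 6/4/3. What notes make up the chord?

G#, B, C#, E

A third above G# in this key is B.
A fourth above G# in this key is C#.
A sixth above G# in this key is E.
Together with the bass G#, this spells C# minor seventh in second inversion.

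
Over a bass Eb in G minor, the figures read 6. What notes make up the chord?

Eb, G, C

The written figures 6 are shorthand for 6/3: the 3 is implied.
A third above Eb in this key is G.
A sixth above Eb in this key is C.
Together with the bass Eb, this spells C minor in first inversion.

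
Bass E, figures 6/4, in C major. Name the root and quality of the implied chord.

The figures 6/4 indicate a triad in second inversion.
In second inversion the root lies a fourth above the bass: a fourth above E in C major is A.
The chord tones are E, A, C, giving A minor.

A minor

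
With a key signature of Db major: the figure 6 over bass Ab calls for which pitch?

Counting 5 letter steps above Ab lands on F; in Db major, that letter is F.

F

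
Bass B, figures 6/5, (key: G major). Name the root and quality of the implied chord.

G major seventh

The figures 6/5 indicate a seventh chord in first inversion.
In first inversion the root lies a sixth above the bass: a sixth above B in G major is G.
The chord tones are B, D, F#, G, giving G major seventh.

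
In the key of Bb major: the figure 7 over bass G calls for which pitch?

F

Counting 6 letter steps above G lands on F; in Bb major, that letter is F.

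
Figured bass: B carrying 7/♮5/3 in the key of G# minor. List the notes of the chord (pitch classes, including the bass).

A third above B in this key is D#.
A fifth above B in this key is F#, made natural (F) by the ♮ figure.
A seventh above B in this key is A#.

B, D#, F, A#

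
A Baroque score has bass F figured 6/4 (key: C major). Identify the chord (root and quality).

B diminished

The figures 6/4 indicate a triad in second inversion.
In second inversion the root lies a fourth above the bass: a fourth above F in C major is B.
The chord tones are F, B, D, giving B diminished.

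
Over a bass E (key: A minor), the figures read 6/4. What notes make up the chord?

E, A, C

A fourth above E in this key is A.
A sixth above E in this key is C.
Together with the bass E, this spells A minor in second inversion.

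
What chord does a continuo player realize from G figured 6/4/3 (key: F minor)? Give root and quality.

The figures 6/4/3 indicate a seventh chord in second inversion.
In second inversion the root lies a fourth above the bass: a fourth above G in F minor is C.
The chord tones are G, Bb, C, Eb, giving C minor seventh.

C minor seventh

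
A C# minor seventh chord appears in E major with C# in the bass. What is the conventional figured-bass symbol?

C# is the root of C# minor seventh, so the chord is in root position.
A seventh chord in root position is figured 7/5/3, conventionally abbreviated 7.

7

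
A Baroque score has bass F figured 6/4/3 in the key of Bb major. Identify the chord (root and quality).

The figures 6/4/3 indicate a seventh chord in second inversion.
In second inversion the root lies a fourth above the bass: a fourth above F in Bb major is Bb.
The chord tones are F, A, Bb, D, giving Bb major seventh.

Bb major seventh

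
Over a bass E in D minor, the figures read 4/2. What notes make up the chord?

E, F, A, C

The written figures 4/2 are shorthand for 6/4/2: the 6 is implied.
A second above E in this key is F.
A fourth above E in this key is A.
A sixth above E in this key is C.
Together with the bass E, this spells F major seventh in third inversion.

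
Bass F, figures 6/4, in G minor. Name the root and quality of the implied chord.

Bb major

The figures 6/4 indicate a triad in second inversion.
In second inversion the root lies a fourth above the bass: a fourth above F in G minor is Bb.
The chord tones are F, Bb, D, giving Bb major.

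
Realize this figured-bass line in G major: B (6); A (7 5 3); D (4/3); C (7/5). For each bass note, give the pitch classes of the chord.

B (6/3): B, D, G.
A (7/5/3): A, C, E, G.
D (6/4/3): D, F#, G, B.
C (7/5/3): C, E, G, B.

B, D, G | A, C, E, G | D, F#, G, B | C, E, G, B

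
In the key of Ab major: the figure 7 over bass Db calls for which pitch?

C

Counting 6 letter steps above Db lands on C; in Ab major, that letter is C.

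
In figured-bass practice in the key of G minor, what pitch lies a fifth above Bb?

Counting 4 letter steps above Bb lands on F; in G minor, that letter is F.

F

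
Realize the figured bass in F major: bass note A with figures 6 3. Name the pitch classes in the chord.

A, C, F

A third above A in this key is C.
A sixth above A in this key is F.
Together with the bass A, this spells F major in first inversion.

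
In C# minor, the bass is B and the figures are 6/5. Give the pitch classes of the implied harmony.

B, D#, F#, G#

The written figures 6/5 are shorthand for 6/5/3: the 3 is implied.
A third above B in this key is D#.
A fifth above B in this key is F#.
A sixth above B in this key is G#.
Together with the bass B, this spells G# minor seventh in first inversion.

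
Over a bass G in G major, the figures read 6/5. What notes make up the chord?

G, B, D, E

The written figures 6/5 are shorthand for 6/5/3: the 3 is implied.
A third above G in this key is B.
A fifth above G in this key is D.
A sixth above G in this key is E.
Together with the bass G, this spells E minor seventh in first inversion.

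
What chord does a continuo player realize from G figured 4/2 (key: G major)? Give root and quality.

The figures 4/2 indicate a seventh chord in third inversion.
In third inversion the root lies a second above the bass: a second above G in G major is A.
The chord tones are G, A, C, E, giving A minor seventh.

A minor seventh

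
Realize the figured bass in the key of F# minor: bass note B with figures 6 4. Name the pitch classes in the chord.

A fourth above B in this key is E.
A sixth above B in this key is G#.
Together with the bass B, this spells E major in second inversion.

B, E, G#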